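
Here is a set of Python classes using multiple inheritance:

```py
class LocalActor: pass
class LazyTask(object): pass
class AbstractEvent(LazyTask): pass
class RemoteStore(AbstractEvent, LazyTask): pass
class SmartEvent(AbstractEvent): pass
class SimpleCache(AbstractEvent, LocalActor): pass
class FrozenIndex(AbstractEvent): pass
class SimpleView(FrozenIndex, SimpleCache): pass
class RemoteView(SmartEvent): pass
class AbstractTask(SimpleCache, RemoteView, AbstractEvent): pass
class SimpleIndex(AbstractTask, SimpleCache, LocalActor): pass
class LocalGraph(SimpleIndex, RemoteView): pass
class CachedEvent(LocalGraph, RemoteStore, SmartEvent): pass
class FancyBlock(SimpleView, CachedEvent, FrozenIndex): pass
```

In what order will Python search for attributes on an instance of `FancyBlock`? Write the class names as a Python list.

L[FancyBlock] = FancyBlock + merge(L[SimpleView], L[CachedEvent], L[FrozenIndex], [SimpleView CachedEvent FrozenIndex])
  take SimpleView:  [SimpleView FrozenIndex SimpleCache AbstractEvent LazyTask LocalActor object] + [CachedEvent LocalGraph SimpleIndex AbstractTask SimpleCache RemoteView RemoteStore SmartEvent AbstractEvent LazyTask LocalActor object] + [FrozenIndex AbstractEvent LazyTask object] + [SimpleView CachedEvent FrozenIndex]
  take CachedEvent:  [FrozenIndex SimpleCache AbstractEvent LazyTask LocalActor object] + [CachedEvent LocalGraph SimpleIndex AbstractTask SimpleCache RemoteView RemoteStore SmartEvent AbstractEvent LazyTask LocalActor object] + [FrozenIndex AbstractEvent LazyTask object] + [CachedEvent FrozenIndex]
  take FrozenIndex:  [FrozenIndex SimpleCache AbstractEvent LazyTask LocalActor object] + [LocalGraph SimpleIndex AbstractTask SimpleCache RemoteView RemoteStore SmartEvent AbstractEvent LazyTask LocalActor object] + [FrozenIndex AbstractEvent LazyTask object] + [FrozenIndex]
  take LocalGraph:  [SimpleCache AbstractEvent LazyTask LocalActor object] + [LocalGraph SimpleIndex AbstractTask SimpleCache RemoteView RemoteStore SmartEvent AbstractEvent LazyTask LocalActor object] + [AbstractEvent LazyTask object]
  take SimpleIndex:  [SimpleCache AbstractEvent LazyTask LocalActor object] + [SimpleIndex AbstractTask SimpleCache RemoteView RemoteStore SmartEvent AbstractEvent LazyTask LocalActor object] + [AbstractEvent LazyTask object]
  take AbstractTask:  [SimpleCache AbstractEvent LazyTask LocalActor object] + [AbstractTask SimpleCache RemoteView RemoteStore SmartEvent AbstractEvent LazyTask LocalActor object] + [AbstractEvent LazyTask object]
  take SimpleCache:  [SimpleCache AbstractEvent LazyTask LocalActor object] + [SimpleCache RemoteView RemoteStore SmartEvent AbstractEvent LazyTask LocalActor object] + [AbstractEvent LazyTask object]
  take RemoteView:  [AbstractEvent LazyTask LocalActor object] + [RemoteView RemoteStore SmartEvent AbstractEvent LazyTask LocalActor object] + [AbstractEvent LazyTask object]
  take RemoteStore:  [AbstractEvent LazyTask LocalActor object] + [RemoteStore SmartEvent AbstractEvent LazyTask LocalActor object] + [AbstractEvent LazyTask object]
  take SmartEvent:  [AbstractEvent LazyTask LocalActor object] + [SmartEvent AbstractEvent LazyTask LocalActor object] + [AbstractEvent LazyTask object]
  take AbstractEvent:  [AbstractEvent LazyTask LocalActor object] + [AbstractEvent LazyTask LocalActor object] + [AbstractEvent LazyTask object]
  take LazyTask:  [LazyTask LocalActor object] + [LazyTask LocalActor object] + [LazyTask object]
  take LocalActor:  [LocalActor object] + [LocalActor object] + [object]
  take object:  [object] + [object] + [object]

[FancyBlock, SimpleView, CachedEvent, FrozenIndex, LocalGraph, SimpleIndex, AbstractTask, SimpleCache, RemoteView, RemoteStore, SmartEvent, AbstractEvent, LazyTask, LocalActor, object]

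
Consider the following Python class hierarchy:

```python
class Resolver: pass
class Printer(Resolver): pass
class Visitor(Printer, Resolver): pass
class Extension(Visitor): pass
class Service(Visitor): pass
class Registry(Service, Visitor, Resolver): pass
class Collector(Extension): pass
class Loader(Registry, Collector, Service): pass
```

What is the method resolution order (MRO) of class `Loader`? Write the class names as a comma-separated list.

L[Loader] = Loader + merge(L[Registry], L[Collector], L[Service], [Registry Collector Service])
  take Registry:  [Registry Service Visitor Printer Resolver object] + [Collector Extension Visitor Printer Resolver object] + [Service Visitor Printer Resolver object] + [Registry Collector Service]
  take Collector:  [Service Visitor Printer Resolver object] + [Collector Extension Visitor Printer Resolver object] + [Service Visitor Printer Resolver object] + [Collector Service]
  take Service:  [Service Visitor Printer Resolver object] + [Extension Visitor Printer Resolver object] + [Service Visitor Printer Resolver object] + [Service]
  take Extension:  [Visitor Printer Resolver object] + [Extension Visitor Printer Resolver object] + [Visitor Printer Resolver object]
  take Visitor:  [Visitor Printer Resolver object] + [Visitor Printer Resolver object] + [Visitor Printer Resolver object]
  take Printer:  [Printer Resolver object] + [Printer Resolver object] + [Printer Resolver object]
  take Resolver:  [Resolver object] + [Resolver object] + [Resolver object]
  take object:  [object] + [object] + [object]

Loader, Registry, Collector, Service, Extension, Visitor, Printer, Resolver, object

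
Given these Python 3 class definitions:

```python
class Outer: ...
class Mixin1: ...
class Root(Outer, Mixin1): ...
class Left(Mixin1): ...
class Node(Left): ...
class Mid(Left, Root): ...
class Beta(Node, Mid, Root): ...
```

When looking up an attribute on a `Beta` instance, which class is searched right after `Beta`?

Node

L[Beta] = Beta + merge(L[Node], L[Mid], L[Root], [Node Mid Root])
  take Node:  [Node Left Mixin1 object] + [Mid Left Root Outer Mixin1 object] + [Root Outer Mixin1 object] + [Node Mid Root]
  take Mid:  [Left Mixin1 object] + [Mid Left Root Outer Mixin1 object] + [Root Outer Mixin1 object] + [Mid Root]
  take Left:  [Left Mixin1 object] + [Left Root Outer Mixin1 object] + [Root Outer Mixin1 object] + [Root]
  take Root:  [Mixin1 object] + [Root Outer Mixin1 object] + [Root Outer Mixin1 object] + [Root]
  take Outer:  [Mixin1 object] + [Outer Mixin1 object] + [Outer Mixin1 object]
  take Mixin1:  [Mixin1 object] + [Mixin1 object] + [Mixin1 object]
  take object:  [object] + [object] + [object]
MRO: Beta Node Mid Left Root Outer Mixin1 object
Beta is at position 0; next is Node.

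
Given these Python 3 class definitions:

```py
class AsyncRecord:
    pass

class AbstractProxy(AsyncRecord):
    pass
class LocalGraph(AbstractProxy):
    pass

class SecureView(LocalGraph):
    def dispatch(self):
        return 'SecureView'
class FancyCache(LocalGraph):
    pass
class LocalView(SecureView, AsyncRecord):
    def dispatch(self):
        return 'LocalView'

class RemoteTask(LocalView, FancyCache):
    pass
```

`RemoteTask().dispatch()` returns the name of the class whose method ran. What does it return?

LocalView

L[RemoteTask] = RemoteTask + merge(L[LocalView], L[FancyCache], [LocalView FancyCache])
  take LocalView:  [LocalView SecureView LocalGraph AbstractProxy AsyncRecord object] + [FancyCache LocalGraph AbstractProxy AsyncRecord object] + [LocalView FancyCache]
  take SecureView:  [SecureView LocalGraph AbstractProxy AsyncRecord object] + [FancyCache LocalGraph AbstractProxy AsyncRecord object] + [FancyCache]
  take FancyCache:  [LocalGraph AbstractProxy AsyncRecord object] + [FancyCache LocalGraph AbstractProxy AsyncRecord object] + [FancyCache]
  take LocalGraph:  [LocalGraph AbstractProxy AsyncRecord object] + [LocalGraph AbstractProxy AsyncRecord object]
  take AbstractProxy:  [AbstractProxy AsyncRecord object] + [AbstractProxy AsyncRecord object]
  take AsyncRecord:  [AsyncRecord object] + [AsyncRecord object]
  take object:  [object] + [object]
MRO: RemoteTask LocalView SecureView FancyCache LocalGraph AbstractProxy AsyncRecord object
dispatch is defined in: LocalView, SecureView. First along the MRO is LocalView.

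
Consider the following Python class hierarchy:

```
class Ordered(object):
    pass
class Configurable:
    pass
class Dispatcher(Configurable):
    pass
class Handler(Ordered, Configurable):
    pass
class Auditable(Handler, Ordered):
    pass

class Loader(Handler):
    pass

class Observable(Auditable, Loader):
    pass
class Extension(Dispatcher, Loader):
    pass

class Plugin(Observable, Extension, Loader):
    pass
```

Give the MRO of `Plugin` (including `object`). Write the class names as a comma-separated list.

Plugin, Observable, Auditable, Extension, Dispatcher, Loader, Handler, Ordered, Configurable, object

L[Plugin] = Plugin + merge(L[Observable], L[Extension], L[Loader], [Observable Extension Loader])
  take Observable:  [Observable Auditable Loader Handler Ordered Configurable object] + [Extension Dispatcher Loader Handler Ordered Configurable object] + [Loader Handler Ordered Configurable object] + [Observable Extension Loader]
  take Auditable:  [Auditable Loader Handler Ordered Configurable object] + [Extension Dispatcher Loader Handler Ordered Configurable object] + [Loader Handler Ordered Configurable object] + [Extension Loader]
  take Extension:  [Loader Handler Ordered Configurable object] + [Extension Dispatcher Loader Handler Ordered Configurable object] + [Loader Handler Ordered Configurable object] + [Extension Loader]
  take Dispatcher:  [Loader Handler Ordered Configurable object] + [Dispatcher Loader Handler Ordered Configurable object] + [Loader Handler Ordered Configurable object] + [Loader]
  take Loader:  [Loader Handler Ordered Configurable object] + [Loader Handler Ordered Configurable object] + [Loader Handler Ordered Configurable object] + [Loader]
  take Handler:  [Handler Ordered Configurable object] + [Handler Ordered Configurable object] + [Handler Ordered Configurable object]
  take Ordered:  [Ordered Configurable object] + [Ordered Configurable object] + [Ordered Configurable object]
  take Configurable:  [Configurable object] + [Configurable object] + [Configurable object]
  take object:  [object] + [object] + [object]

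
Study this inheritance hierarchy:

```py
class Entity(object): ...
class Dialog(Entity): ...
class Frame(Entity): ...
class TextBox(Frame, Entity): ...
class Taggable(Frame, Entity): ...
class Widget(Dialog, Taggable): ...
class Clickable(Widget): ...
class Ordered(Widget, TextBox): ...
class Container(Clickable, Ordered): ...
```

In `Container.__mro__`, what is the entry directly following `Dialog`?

L[Container] = Container + merge(L[Clickable], L[Ordered], [Clickable Ordered])
  take Clickable:  [Clickable Widget Dialog Taggable Frame Entity object] + [Ordered Widget Dialog Taggable TextBox Frame Entity object] + [Clickable Ordered]
  take Ordered:  [Widget Dialog Taggable Frame Entity object] + [Ordered Widget Dialog Taggable TextBox Frame Entity object] + [Ordered]
  take Widget:  [Widget Dialog Taggable Frame Entity object] + [Widget Dialog Taggable TextBox Frame Entity object]
  take Dialog:  [Dialog Taggable Frame Entity object] + [Dialog Taggable TextBox Frame Entity object]
  take Taggable:  [Taggable Frame Entity object] + [Taggable TextBox Frame Entity object]
  take TextBox:  [Frame Entity object] + [TextBox Frame Entity object]
  take Frame:  [Frame Entity object] + [Frame Entity object]
  take Entity:  [Entity object] + [Entity object]
  take object:  [object] + [object]
MRO: Container Clickable Ordered Widget Dialog Taggable TextBox Frame Entity object
Dialog is at position 4; next is Taggable.

Taggable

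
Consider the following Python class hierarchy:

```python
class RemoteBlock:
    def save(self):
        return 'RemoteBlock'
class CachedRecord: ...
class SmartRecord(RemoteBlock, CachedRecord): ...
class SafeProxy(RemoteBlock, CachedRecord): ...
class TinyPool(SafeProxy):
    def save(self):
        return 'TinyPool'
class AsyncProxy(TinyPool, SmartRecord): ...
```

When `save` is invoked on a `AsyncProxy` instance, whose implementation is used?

L[AsyncProxy] = AsyncProxy + merge(L[TinyPool], L[SmartRecord], [TinyPool SmartRecord])
  take TinyPool:  [TinyPool SafeProxy RemoteBlock CachedRecord object] + [SmartRecord RemoteBlock CachedRecord object] + [TinyPool SmartRecord]
  take SafeProxy:  [SafeProxy RemoteBlock CachedRecord object] + [SmartRecord RemoteBlock CachedRecord object] + [SmartRecord]
  take SmartRecord:  [RemoteBlock CachedRecord object] + [SmartRecord RemoteBlock CachedRecord object] + [SmartRecord]
  take RemoteBlock:  [RemoteBlock CachedRecord object] + [RemoteBlock CachedRecord object]
  take CachedRecord:  [CachedRecord object] + [CachedRecord object]
  take object:  [object] + [object]
MRO: AsyncProxy TinyPool SafeProxy SmartRecord RemoteBlock CachedRecord object
save is defined in: RemoteBlock, TinyPool. First along the MRO is TinyPool.

TinyPool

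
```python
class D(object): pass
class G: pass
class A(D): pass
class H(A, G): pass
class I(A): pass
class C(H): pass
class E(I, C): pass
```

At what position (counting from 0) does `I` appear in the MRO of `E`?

1

L[E] = E + merge(L[I], L[C], [I C])
  take I:  [I A D object] + [C H A D G object] + [I C]
  take C:  [A D object] + [C H A D G object] + [C]
  take H:  [A D object] + [H A D G object]
  take A:  [A D object] + [A D G object]
  take D:  [D object] + [D G object]
  take G:  [object] + [G object]
  take object:  [object] + [object]
MRO: E I C H A D G object
I sits at index 1.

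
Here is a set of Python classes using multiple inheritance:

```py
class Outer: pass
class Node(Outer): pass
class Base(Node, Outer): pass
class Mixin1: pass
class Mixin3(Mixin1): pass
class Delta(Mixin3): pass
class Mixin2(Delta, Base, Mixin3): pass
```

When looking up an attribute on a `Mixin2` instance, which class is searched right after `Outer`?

object

L[Mixin2] = Mixin2 + merge(L[Delta], L[Base], L[Mixin3], [Delta Base Mixin3])
  take Delta:  [Delta Mixin3 Mixin1 object] + [Base Node Outer object] + [Mixin3 Mixin1 object] + [Delta Base Mixin3]
  take Base:  [Mixin3 Mixin1 object] + [Base Node Outer object] + [Mixin3 Mixin1 object] + [Base Mixin3]
  take Mixin3:  [Mixin3 Mixin1 object] + [Node Outer object] + [Mixin3 Mixin1 object] + [Mixin3]
  take Mixin1:  [Mixin1 object] + [Node Outer object] + [Mixin1 object]
  take Node:  [object] + [Node Outer object] + [object]
  take Outer:  [object] + [Outer object] + [object]
  take object:  [object] + [object] + [object]
MRO: Mixin2 Delta Base Mixin3 Mixin1 Node Outer object
Outer is at position 6; next is object.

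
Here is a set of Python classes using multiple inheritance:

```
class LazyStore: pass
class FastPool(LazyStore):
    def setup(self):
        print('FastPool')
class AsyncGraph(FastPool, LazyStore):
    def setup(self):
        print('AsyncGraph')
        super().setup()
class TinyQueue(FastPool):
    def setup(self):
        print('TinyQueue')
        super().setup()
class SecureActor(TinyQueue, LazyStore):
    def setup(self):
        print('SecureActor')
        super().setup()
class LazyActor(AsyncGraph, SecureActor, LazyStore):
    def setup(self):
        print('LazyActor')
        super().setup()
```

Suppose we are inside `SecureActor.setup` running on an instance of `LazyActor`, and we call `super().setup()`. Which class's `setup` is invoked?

L[LazyActor] = LazyActor + merge(L[AsyncGraph], L[SecureActor], L[LazyStore], [AsyncGraph SecureActor LazyStore])
  take AsyncGraph:  [AsyncGraph FastPool LazyStore object] + [SecureActor TinyQueue FastPool LazyStore object] + [LazyStore object] + [AsyncGraph SecureActor LazyStore]
  take SecureActor:  [FastPool LazyStore object] + [SecureActor TinyQueue FastPool LazyStore object] + [LazyStore object] + [SecureActor LazyStore]
  take TinyQueue:  [FastPool LazyStore object] + [TinyQueue FastPool LazyStore object] + [LazyStore object] + [LazyStore]
  take FastPool:  [FastPool LazyStore object] + [FastPool LazyStore object] + [LazyStore object] + [LazyStore]
  take LazyStore:  [LazyStore object] + [LazyStore object] + [LazyStore object] + [LazyStore]
  take object:  [object] + [object] + [object]
MRO: LazyActor AsyncGraph SecureActor TinyQueue FastPool LazyStore object
super() in SecureActor.setup on a LazyActor instance goes to the class after SecureActor in LazyActor's MRO: TinyQueue.

TinyQueue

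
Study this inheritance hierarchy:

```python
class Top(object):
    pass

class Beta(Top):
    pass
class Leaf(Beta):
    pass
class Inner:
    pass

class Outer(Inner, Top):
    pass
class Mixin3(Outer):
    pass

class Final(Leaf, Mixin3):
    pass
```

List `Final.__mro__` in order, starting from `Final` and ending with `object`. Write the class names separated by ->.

Final -> Leaf -> Beta -> Mixin3 -> Outer -> Inner -> Top -> object

L[Final] = Final + merge(L[Leaf], L[Mixin3], [Leaf Mixin3])
  take Leaf:  [Leaf Beta Top object] + [Mixin3 Outer Inner Top object] + [Leaf Mixin3]
  take Beta:  [Beta Top object] + [Mixin3 Outer Inner Top object] + [Mixin3]
  take Mixin3:  [Top object] + [Mixin3 Outer Inner Top object] + [Mixin3]
  take Outer:  [Top object] + [Outer Inner Top object]
  take Inner:  [Top object] + [Inner Top object]
  take Top:  [Top object] + [Top object]
  take object:  [object] + [object]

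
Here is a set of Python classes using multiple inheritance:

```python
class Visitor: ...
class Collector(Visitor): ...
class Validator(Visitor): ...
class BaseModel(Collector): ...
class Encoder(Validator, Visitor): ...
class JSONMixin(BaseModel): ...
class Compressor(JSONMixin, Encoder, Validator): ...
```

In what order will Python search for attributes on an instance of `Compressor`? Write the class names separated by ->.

L[Compressor] = Compressor + merge(L[JSONMixin], L[Encoder], L[Validator], [JSONMixin Encoder Validator])
  take JSONMixin:  [JSONMixin BaseModel Collector Visitor object] + [Encoder Validator Visitor object] + [Validator Visitor object] + [JSONMixin Encoder Validator]
  take BaseModel:  [BaseModel Collector Visitor object] + [Encoder Validator Visitor object] + [Validator Visitor object] + [Encoder Validator]
  take Collector:  [Collector Visitor object] + [Encoder Validator Visitor object] + [Validator Visitor object] + [Encoder Validator]
  take Encoder:  [Visitor object] + [Encoder Validator Visitor object] + [Validator Visitor object] + [Encoder Validator]
  take Validator:  [Visitor object] + [Validator Visitor object] + [Validator Visitor object] + [Validator]
  take Visitor:  [Visitor object] + [Visitor object] + [Visitor object]
  take object:  [object] + [object] + [object]

Compressor -> JSONMixin -> BaseModel -> Collector -> Encoder -> Validator -> Visitor -> object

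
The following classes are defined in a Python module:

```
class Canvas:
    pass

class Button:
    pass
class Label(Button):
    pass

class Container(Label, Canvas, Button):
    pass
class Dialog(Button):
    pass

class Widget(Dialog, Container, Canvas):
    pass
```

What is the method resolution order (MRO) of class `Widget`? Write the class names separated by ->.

Widget -> Dialog -> Container -> Label -> Canvas -> Button -> object

L[Widget] = Widget + merge(L[Dialog], L[Container], L[Canvas], [Dialog Container Canvas])
  take Dialog:  [Dialog Button object] + [Container Label Canvas Button object] + [Canvas object] + [Dialog Container Canvas]
  take Container:  [Button object] + [Container Label Canvas Button object] + [Canvas object] + [Container Canvas]
  take Label:  [Button object] + [Label Canvas Button object] + [Canvas object] + [Canvas]
  take Canvas:  [Button object] + [Canvas Button object] + [Canvas object] + [Canvas]
  take Button:  [Button object] + [Button object] + [object]
  take object:  [object] + [object] + [object]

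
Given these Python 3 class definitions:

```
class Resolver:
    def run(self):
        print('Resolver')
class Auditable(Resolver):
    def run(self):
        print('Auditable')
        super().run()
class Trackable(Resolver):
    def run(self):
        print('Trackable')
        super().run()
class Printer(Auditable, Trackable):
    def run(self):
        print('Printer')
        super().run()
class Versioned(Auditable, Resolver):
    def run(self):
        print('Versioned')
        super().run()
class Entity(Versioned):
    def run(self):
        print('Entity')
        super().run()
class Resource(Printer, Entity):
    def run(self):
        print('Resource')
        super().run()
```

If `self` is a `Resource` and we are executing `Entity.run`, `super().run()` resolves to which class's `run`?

Versioned

L[Resource] = Resource + merge(L[Printer], L[Entity], [Printer Entity])
  take Printer:  [Printer Auditable Trackable Resolver object] + [Entity Versioned Auditable Resolver object] + [Printer Entity]
  take Entity:  [Auditable Trackable Resolver object] + [Entity Versioned Auditable Resolver object] + [Entity]
  take Versioned:  [Auditable Trackable Resolver object] + [Versioned Auditable Resolver object]
  take Auditable:  [Auditable Trackable Resolver object] + [Auditable Resolver object]
  take Trackable:  [Trackable Resolver object] + [Resolver object]
  take Resolver:  [Resolver object] + [Resolver object]
  take object:  [object] + [object]
MRO: Resource Printer Entity Versioned Auditable Trackable Resolver object
super() in Entity.run on a Resource instance goes to the class after Entity in Resource's MRO: Versioned.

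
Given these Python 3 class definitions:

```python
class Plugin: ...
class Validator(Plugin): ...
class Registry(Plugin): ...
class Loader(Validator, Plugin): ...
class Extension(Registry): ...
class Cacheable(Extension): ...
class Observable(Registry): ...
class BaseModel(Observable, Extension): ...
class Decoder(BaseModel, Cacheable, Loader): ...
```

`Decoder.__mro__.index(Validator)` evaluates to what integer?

7

L[Decoder] = Decoder + merge(L[BaseModel], L[Cacheable], L[Loader], [BaseModel Cacheable Loader])
  take BaseModel:  [BaseModel Observable Extension Registry Plugin object] + [Cacheable Extension Registry Plugin object] + [Loader Validator Plugin object] + [BaseModel Cacheable Loader]
  take Observable:  [Observable Extension Registry Plugin object] + [Cacheable Extension Registry Plugin object] + [Loader Validator Plugin object] + [Cacheable Loader]
  take Cacheable:  [Extension Registry Plugin object] + [Cacheable Extension Registry Plugin object] + [Loader Validator Plugin object] + [Cacheable Loader]
  take Extension:  [Extension Registry Plugin object] + [Extension Registry Plugin object] + [Loader Validator Plugin object] + [Loader]
  take Registry:  [Registry Plugin object] + [Registry Plugin object] + [Loader Validator Plugin object] + [Loader]
  take Loader:  [Plugin object] + [Plugin object] + [Loader Validator Plugin object] + [Loader]
  take Validator:  [Plugin object] + [Plugin object] + [Validator Plugin object]
  take Plugin:  [Plugin object] + [Plugin object] + [Plugin object]
  take object:  [object] + [object] + [object]
MRO: Decoder BaseModel Observable Cacheable Extension Registry Loader Validator Plugin object
Validator sits at index 7.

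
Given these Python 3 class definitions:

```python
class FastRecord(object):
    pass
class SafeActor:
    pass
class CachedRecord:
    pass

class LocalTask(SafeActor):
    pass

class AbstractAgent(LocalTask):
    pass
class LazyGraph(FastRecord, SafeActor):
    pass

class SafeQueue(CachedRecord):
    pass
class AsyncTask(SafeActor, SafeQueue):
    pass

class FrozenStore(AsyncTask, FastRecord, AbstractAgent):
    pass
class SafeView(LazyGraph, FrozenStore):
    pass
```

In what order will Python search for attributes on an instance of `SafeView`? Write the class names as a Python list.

[SafeView, LazyGraph, FrozenStore, AsyncTask, FastRecord, AbstractAgent, LocalTask, SafeActor, SafeQueue, CachedRecord, object]

L[SafeView] = SafeView + merge(L[LazyGraph], L[FrozenStore], [LazyGraph FrozenStore])
  take LazyGraph:  [LazyGraph FastRecord SafeActor object] + [FrozenStore AsyncTask FastRecord AbstractAgent LocalTask SafeActor SafeQueue CachedRecord object] + [LazyGraph FrozenStore]
  take FrozenStore:  [FastRecord SafeActor object] + [FrozenStore AsyncTask FastRecord AbstractAgent LocalTask SafeActor SafeQueue CachedRecord object] + [FrozenStore]
  take AsyncTask:  [FastRecord SafeActor object] + [AsyncTask FastRecord AbstractAgent LocalTask SafeActor SafeQueue CachedRecord object]
  take FastRecord:  [FastRecord SafeActor object] + [FastRecord AbstractAgent LocalTask SafeActor SafeQueue CachedRecord object]
  take AbstractAgent:  [SafeActor object] + [AbstractAgent LocalTask SafeActor SafeQueue CachedRecord object]
  take LocalTask:  [SafeActor object] + [LocalTask SafeActor SafeQueue CachedRecord object]
  take SafeActor:  [SafeActor object] + [SafeActor SafeQueue CachedRecord object]
  take SafeQueue:  [object] + [SafeQueue CachedRecord object]
  take CachedRecord:  [object] + [CachedRecord object]
  take object:  [object] + [object]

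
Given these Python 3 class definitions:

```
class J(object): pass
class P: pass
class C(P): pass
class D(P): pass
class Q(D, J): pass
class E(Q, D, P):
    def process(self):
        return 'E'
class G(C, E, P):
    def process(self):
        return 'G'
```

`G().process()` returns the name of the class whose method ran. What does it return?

L[G] = G + merge(L[C], L[E], L[P], [C E P])
  take C:  [C P object] + [E Q D P J object] + [P object] + [C E P]
  take E:  [P object] + [E Q D P J object] + [P object] + [E P]
  take Q:  [P object] + [Q D P J object] + [P object] + [P]
  take D:  [P object] + [D P J object] + [P object] + [P]
  take P:  [P object] + [P J object] + [P object] + [P]
  take J:  [object] + [J object] + [object]
  take object:  [object] + [object] + [object]
MRO: G C E Q D P J object
process is defined in: E, G. First along the MRO is G.

G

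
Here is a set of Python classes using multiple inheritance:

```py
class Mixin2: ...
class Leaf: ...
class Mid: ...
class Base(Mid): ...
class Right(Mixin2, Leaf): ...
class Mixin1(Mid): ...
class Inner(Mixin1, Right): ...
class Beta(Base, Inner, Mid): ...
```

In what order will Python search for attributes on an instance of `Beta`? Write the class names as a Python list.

[Beta, Base, Inner, Mixin1, Mid, Right, Mixin2, Leaf, object]

L[Beta] = Beta + merge(L[Base], L[Inner], L[Mid], [Base Inner Mid])
  take Base:  [Base Mid object] + [Inner Mixin1 Mid Right Mixin2 Leaf object] + [Mid object] + [Base Inner Mid]
  take Inner:  [Mid object] + [Inner Mixin1 Mid Right Mixin2 Leaf object] + [Mid object] + [Inner Mid]
  take Mixin1:  [Mid object] + [Mixin1 Mid Right Mixin2 Leaf object] + [Mid object] + [Mid]
  take Mid:  [Mid object] + [Mid Right Mixin2 Leaf object] + [Mid object] + [Mid]
  take Right:  [object] + [Right Mixin2 Leaf object] + [object]
  take Mixin2:  [object] + [Mixin2 Leaf object] + [object]
  take Leaf:  [object] + [Leaf object] + [object]
  take object:  [object] + [object] + [object]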